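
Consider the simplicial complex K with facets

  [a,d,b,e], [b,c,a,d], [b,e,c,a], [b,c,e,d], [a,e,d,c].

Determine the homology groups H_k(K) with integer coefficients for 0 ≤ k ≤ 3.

Fix the vertex order a < b < c < d < e and write every simplex with vertices in increasing order. Then dim K = 3 and the simplices of K are:

  0-simplices (5): a, b, c, d, e
  1-simplices (10): ab, ac, ad, ae, bc, bd, be, cd, ce, de
  2-simplices (10): abc, abd, abe, acd, ace, ade, bcd, bce, bde, cde
  3-simplices (5): abcd, abce, abde, acde, bcde

so the chain groups are C_0 ≅ Z^5, C_1 ≅ Z^10, C_2 ≅ Z^10, C_3 ≅ Z^5.

∂_1: C_1 → C_0 maps an edge to its endpoints' difference, ∂[p,q] = q − p. For instance
  ∂ab = b − a.
The 5×10 boundary matrix has rank 4 and Smith normal form diag(1,1,1,1).

∂_2: C_2 → C_1 sends each 2-simplex [p,q,r] to [q,r] − [p,r] + [p,q]. For instance
  ∂bce = ce − be + bc,
  ∂acd = cd − ad + ac.
This gives a 10×10 integer matrix of rank 6; reducing to Smith normal form yields diagonal entries (1,1,1,1,1,1).

Boundary ∂_3: C_3 → C_2 sends each 3-simplex σ to the alternating sum Σ_i (−1)^i (σ with its i-th vertex removed). For instance
  ∂abcd = bcd − acd + abd − abc,
  ∂bcde = cde − bde + bce − bcd.
The resulting 10×5 matrix has rank 4, and its Smith normal form has invariant factors (1,1,1,1).

From H_k ≅ ker(∂_k) / im(∂_{k+1}) we obtain:

  H_0: rank C_0 − rank ∂_1 = 5 − 4 = 1, and the invariant factors of ∂_1 are all 1, so H_0 = Z.
  H_1: rank ker ∂_1 − rank ∂_2 = (10 − 4) − 6 = 0, and the invariant factors of ∂_2 are all 1, so H_1 = 0.
  H_2: rank ker ∂_2 − rank ∂_3 = (10 − 6) − 4 = 0, and the invariant factors of ∂_3 are all 1, so H_2 = 0.
  H_3: rank ker ∂_3 − rank ∂_4 = (5 − 4) − 0 = 1, and there is no ∂_4, so H_3 = Z.

As a check, the Euler characteristic is 5 − 10 + 10 − 5 = 0, which agrees with 1 − 0 + 0 − 1 = 0.
(K is a triangulation of the 3-sphere S^3.)

H_0 ≅ Z,  H_1 = 0,  H_2 = 0,  H_3 ≅ Z.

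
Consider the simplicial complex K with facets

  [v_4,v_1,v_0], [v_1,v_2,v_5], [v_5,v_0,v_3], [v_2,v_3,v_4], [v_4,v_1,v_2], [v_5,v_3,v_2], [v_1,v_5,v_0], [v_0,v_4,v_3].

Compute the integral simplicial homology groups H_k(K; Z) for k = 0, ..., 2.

H_0 = Z,  H_1 = 0,  H_2 = Z.

Order the vertices as v_0 < v_1 < v_2 < v_3 < v_4 < v_5. Listing each simplex with vertices in this order, K has dimension 2 with simplices:

  0-simplices (6): [v_0], [v_1], [v_2], [v_3], [v_4], [v_5]
  1-simplices (12): [v_0,v_1], [v_0,v_3], [v_0,v_4], [v_0,v_5], [v_1,v_2], [v_1,v_4], [v_1,v_5], [v_2,v_3], [v_2,v_4], [v_2,v_5], [v_3,v_4], [v_3,v_5]
  2-simplices (8): [v_0,v_1,v_4], [v_0,v_1,v_5], [v_0,v_3,v_4], [v_0,v_3,v_5], [v_1,v_2,v_4], [v_1,v_2,v_5], [v_2,v_3,v_4], [v_2,v_3,v_5]

giving chain groups C_0 ≅ Z^6, C_1 ≅ Z^12, C_2 ≅ Z^8.

The boundary map ∂_1: C_1 → C_0 maps an edge to its endpoints' difference, ∂[p,q] = q − p. For instance
  ∂[v_2,v_3] = [v_3] − [v_2].
The 6×12 boundary matrix has rank 5 and Smith normal form diag(1,1,1,1,1).

Boundary ∂_2: C_2 → C_1 maps a triangle to the signed sum of its edges. For instance
  ∂[v_0,v_1,v_5] = [v_1,v_5] − [v_0,v_5] + [v_0,v_1],
  ∂[v_0,v_3,v_5] = [v_3,v_5] − [v_0,v_5] + [v_0,v_3].
The resulting 12×8 matrix has rank 7, and its Smith normal form has invariant factors (1,1,1,1,1,1,1).

Reading off H_k = ker ∂_k / im ∂_{k+1}:

  H_0: rank C_0 − rank ∂_1 = 6 − 5 = 1, and the invariant factors of ∂_1 are all 1, so H_0 ≅ Z.
  H_1: rank ker ∂_1 − rank ∂_2 = (12 − 5) − 7 = 0, and the invariant factors of ∂_2 are all 1, so H_1 ≅ 0.
  H_2: rank ker ∂_2 − rank ∂_3 = (8 − 7) − 0 = 1, and there is no ∂_3, so H_2 ≅ Z.

As a check, the Euler characteristic is 6 − 12 + 8 = 2, which agrees with 1 − 0 + 1 = 2.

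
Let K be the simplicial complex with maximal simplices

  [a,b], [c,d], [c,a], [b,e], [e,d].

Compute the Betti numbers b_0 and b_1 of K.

Take the total order a < b < c < d < e on the vertex set. Then K (dimension 1) consists of the simplices:

  0-simplices (5): a, b, c, d, e
  1-simplices (5): ab, ac, be, cd, de

giving chain groups C_0 ≅ Z^5, C_1 ≅ Z^5.

Boundary ∂_1: C_1 → C_0 maps an edge to its endpoints' difference, ∂[p,q] = q − p.
This gives a 5×5 integer matrix of rank 4; reducing to Smith normal form yields diagonal entries (1,1,1,1).

Now H_k = ker ∂_k / im ∂_{k+1}, so:

  H_0: rank C_0 − rank ∂_1 = 5 − 4 = 1, and the invariant factors of ∂_1 are all 1, so H_0 ≅ Z.
  H_1: rank ker ∂_1 − rank ∂_2 = (5 − 4) − 0 = 1, and there is no ∂_2, so H_1 ≅ Z.

(K is a triangulation of the circle S^1.)

Hence the Betti numbers are b_0 = 1, b_1 = 1.

b_0 = 1, b_1 = 1.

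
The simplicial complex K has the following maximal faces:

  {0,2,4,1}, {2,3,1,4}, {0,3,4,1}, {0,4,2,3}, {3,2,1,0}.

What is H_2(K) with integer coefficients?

H_2 ≅ 0.

Take the total order 0 < 1 < 2 < 3 < 4 on the vertex set. Then K (dimension 3) consists of the simplices:

  0-simplices (5): [0], [1], [2], [3], [4]
  1-simplices (10): [0,1], [0,2], [0,3], [0,4], [1,2], [1,3], [1,4], [2,3], [2,4], [3,4]
  2-simplices (10): [0,1,2], [0,1,3], [0,1,4], [0,2,3], [0,2,4], [0,3,4], [1,2,3], [1,2,4], [1,3,4], [2,3,4]
  3-simplices (5): [0,1,2,3], [0,1,2,4], [0,1,3,4], [0,2,3,4], [1,2,3,4]

Hence C_0 ≅ Z^5, C_1 ≅ Z^10, C_2 ≅ Z^10, C_3 ≅ Z^5.

The boundary map ∂_1: C_1 → C_0 is given by ∂[p,q] = [q] − [p].
The resulting 5×10 matrix has rank 4, and its Smith normal form has invariant factors (1,1,1,1).

The boundary map ∂_2: C_2 → C_1 maps a triangle to the signed sum of its edges. For instance
  ∂[0,1,2] = [1,2] − [0,2] + [0,1],
  ∂[0,2,4] = [2,4] − [0,4] + [0,2].
As a 10×10 matrix over Z this has rank 6, with invariant factors (1,1,1,1,1,1).

∂_3: C_3 → C_2 sends each 3-simplex σ to the alternating sum Σ_i (−1)^i (σ with its i-th vertex removed). For instance
  ∂[1,2,3,4] = [2,3,4] − [1,3,4] + [1,2,4] − [1,2,3],
  ∂[0,1,2,3] = [1,2,3] − [0,2,3] + [0,1,3] − [0,1,2].
The 10×5 boundary matrix has rank 4 and Smith normal form diag(1,1,1,1).

Reading off H_k = ker ∂_k / im ∂_{k+1}:

  H_2: rank ker ∂_2 − rank ∂_3 = (10 − 6) − 4 = 0, and the invariant factors of ∂_3 are all 1, so H_2 ≅ 0.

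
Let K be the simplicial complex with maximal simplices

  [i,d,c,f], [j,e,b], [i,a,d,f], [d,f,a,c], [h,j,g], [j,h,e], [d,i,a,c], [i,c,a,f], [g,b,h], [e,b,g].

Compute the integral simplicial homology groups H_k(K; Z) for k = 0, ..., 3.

Order the vertices as a < b < c < d < e < f < g < h < i < j. Listing each simplex with vertices in this order, K has dimension 3 with simplices:

  0-simplices (10): a, b, c, d, e, f, g, h, i, j
  1-simplices (20): ac, ad, af, ai, be, bg, bh, bj, cd, cf, ci, df, di, eg, eh, ej, fi, gh, gj, hj
  2-simplices (15): acd, acf, aci, adf, adi, afi, beg, bej, bgh, cdf, cdi, cfi, dfi, ehj, ghj
  3-simplices (5): acdf, acdi, acfi, adfi, cdfi

Hence C_0 ≅ Z^10, C_1 ≅ Z^20, C_2 ≅ Z^15, C_3 ≅ Z^5.

Boundary ∂_1: C_1 → C_0 is given by ∂[p,q] = [q] − [p]. For instance
  ∂eg = g − e.
The 10×20 boundary matrix has rank 8 and Smith normal form diag(1,1,1,1,1,1,1,1).

∂_2: C_2 → C_1 maps a triangle to the signed sum of its edges. For instance
  ∂beg = eg − bg + be,
  ∂aci = ci − ai + ac.
This gives a 20×15 integer matrix of rank 11; reducing to Smith normal form yields diagonal entries (1,1,1,1,1,1,1,1,1,1,1).

∂_3: C_3 → C_2 sends each 3-simplex σ to the alternating sum Σ_i (−1)^i (σ with its i-th vertex removed). For instance
  ∂acdi = cdi − adi + aci − acd,
  ∂cdfi = dfi − cfi + cdi − cdf.
As a 15×5 matrix over Z this has rank 4, with invariant factors (1,1,1,1).

Reading off H_k = ker ∂_k / im ∂_{k+1}:

  H_0: rank C_0 − rank ∂_1 = 10 − 8 = 2, and the invariant factors of ∂_1 are all 1, so H_0 ≅ Z^2.
  H_1: rank ker ∂_1 − rank ∂_2 = (20 − 8) − 11 = 1, and the invariant factors of ∂_2 are all 1, so H_1 ≅ Z.
  H_2: rank ker ∂_2 − rank ∂_3 = (15 − 11) − 4 = 0, and the invariant factors of ∂_3 are all 1, so H_2 ≅ 0.
  H_3: rank ker ∂_3 − rank ∂_4 = (5 − 4) − 0 = 1, and there is no ∂_4, so H_3 ≅ Z.

As a check, the Euler characteristic is 10 − 20 + 15 − 5 = 0, which agrees with 2 − 1 + 0 − 1 = 0.

H_0 ≅ Z^2,  H_1 ≅ Z,  H_2 = 0,  H_3 ≅ Z.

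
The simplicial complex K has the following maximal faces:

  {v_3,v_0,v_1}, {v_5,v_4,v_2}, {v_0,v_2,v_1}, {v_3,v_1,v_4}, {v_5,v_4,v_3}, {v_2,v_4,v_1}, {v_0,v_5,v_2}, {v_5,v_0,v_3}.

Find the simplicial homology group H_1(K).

We work with the vertex ordering v_0 < v_1 < v_2 < v_3 < v_4 < v_5. The simplices of K, each written with vertices in increasing order, are:

  0-simplices (6): [v_0], [v_1], [v_2], [v_3], [v_4], [v_5]
  1-simplices (12): [v_0,v_1], [v_0,v_2], [v_0,v_3], [v_0,v_5], [v_1,v_2], [v_1,v_3], [v_1,v_4], [v_2,v_4], [v_2,v_5], [v_3,v_4], [v_3,v_5], [v_4,v_5]
  2-simplices (8): [v_0,v_1,v_2], [v_0,v_1,v_3], [v_0,v_2,v_5], [v_0,v_3,v_5], [v_1,v_2,v_4], [v_1,v_3,v_4], [v_2,v_4,v_5], [v_3,v_4,v_5]

giving chain groups C_0 ≅ Z^6, C_1 ≅ Z^12, C_2 ≅ Z^8.

The boundary map ∂_1: C_1 → C_0 maps an edge to its endpoints' difference, ∂[p,q] = q − p. For instance
  ∂[v_3,v_4] = [v_4] − [v_3].
This gives a 6×12 integer matrix of rank 5; reducing to Smith normal form yields diagonal entries (1,1,1,1,1).

The boundary map ∂_2: C_2 → C_1 acts by ∂[p,q,r] = [q,r] − [p,r] + [p,q]. For instance
  ∂[v_2,v_4,v_5] = [v_4,v_5] − [v_2,v_5] + [v_2,v_4],
  ∂[v_0,v_1,v_2] = [v_1,v_2] − [v_0,v_2] + [v_0,v_1].
The resulting 12×8 matrix has rank 7, and its Smith normal form has invariant factors (1,1,1,1,1,1,1).

Reading off H_k = ker ∂_k / im ∂_{k+1}:

  H_1: rank ker ∂_1 − rank ∂_2 = (12 − 5) − 7 = 0, and the invariant factors of ∂_2 are all 1, so H_1 = 0.

H_1 = 0.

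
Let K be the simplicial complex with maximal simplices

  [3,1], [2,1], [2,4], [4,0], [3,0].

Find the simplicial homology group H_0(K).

H_0 = Z.

Order the vertices as 0 < 1 < 2 < 3 < 4. Listing each simplex with vertices in this order, K has dimension 1 with simplices:

  0-simplices (5): [0], [1], [2], [3], [4]
  1-simplices (5): [0,3], [0,4], [1,2], [1,3], [2,4]

giving chain groups C_0 ≅ Z^5, C_1 ≅ Z^5.

Boundary ∂_1: C_1 → C_0 maps an edge to its endpoints' difference, ∂[p,q] = q − p. For instance
  ∂[0,3] = [3] − [0].
This gives a 5×5 integer matrix of rank 4; reducing to Smith normal form yields diagonal entries (1,1,1,1).

Reading off H_k = ker ∂_k / im ∂_{k+1}:

  H_0: rank C_0 − rank ∂_1 = 5 − 4 = 1, and the invariant factors of ∂_1 are all 1, so H_0 ≅ Z.

(K is a triangulation of the circle S^1.)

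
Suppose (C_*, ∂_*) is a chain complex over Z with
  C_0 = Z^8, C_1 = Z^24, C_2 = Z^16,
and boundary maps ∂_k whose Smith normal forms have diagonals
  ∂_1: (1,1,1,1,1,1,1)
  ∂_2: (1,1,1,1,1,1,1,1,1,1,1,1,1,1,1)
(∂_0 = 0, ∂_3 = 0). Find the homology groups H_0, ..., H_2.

H_0 = Z,  H_1 = Z^2,  H_2 = Z.

H_0: b_0 = 8 − 0 − 7 = 1; torsion from ∂_1 factors > 1: none. So H_0 = Z.
H_1: b_1 = 24 − 7 − 15 = 2; torsion from ∂_2 factors > 1: none. So H_1 = Z^2.
H_2: b_2 = 16 − 15 − 0 = 1; torsion from ∂_3 factors > 1: none. So H_2 = Z.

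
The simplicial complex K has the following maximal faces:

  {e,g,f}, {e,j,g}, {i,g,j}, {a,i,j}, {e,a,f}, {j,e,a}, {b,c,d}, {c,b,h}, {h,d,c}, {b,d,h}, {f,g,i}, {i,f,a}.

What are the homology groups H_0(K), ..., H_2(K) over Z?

H_0 = Z^2,  H_1 = 0,  H_2 = Z^2.

Take the total order a < b < c < d < e < f < g < h < i < j on the vertex set. Then K (dimension 2) consists of the simplices:

  0-simplices (10): a, b, c, d, e, f, g, h, i, j
  1-simplices (18): ae, af, ai, aj, bc, bd, bh, cd, ch, dh, ef, eg, ej, fg, fi, gi, gj, ij
  2-simplices (12): aef, aej, afi, aij, bcd, bch, bdh, cdh, efg, egj, fgi, gij

giving chain groups C_0 ≅ Z^10, C_1 ≅ Z^18, C_2 ≅ Z^12.

Boundary ∂_1: C_1 → C_0 sends each edge [p,q] (with p < q) to q − p.
As a 10×18 matrix over Z this has rank 8, with invariant factors (1,1,1,1,1,1,1,1).

Boundary ∂_2: C_2 → C_1 acts by ∂[p,q,r] = [q,r] − [p,r] + [p,q]. For instance
  ∂fgi = gi − fi + fg,
  ∂aij = ij − aj + ai.
This gives a 18×12 integer matrix of rank 10; reducing to Smith normal form yields diagonal entries (1,1,1,1,1,1,1,1,1,1).

Reading off H_k = ker ∂_k / im ∂_{k+1}:

  H_0: rank C_0 − rank ∂_1 = 10 − 8 = 2, and the invariant factors of ∂_1 are all 1, so H_0 ≅ Z^2.
  H_1: rank ker ∂_1 − rank ∂_2 = (18 − 8) − 10 = 0, and the invariant factors of ∂_2 are all 1, so H_1 ≅ 0.
  H_2: rank ker ∂_2 − rank ∂_3 = (12 − 10) − 0 = 2, and there is no ∂_3, so H_2 ≅ Z^2.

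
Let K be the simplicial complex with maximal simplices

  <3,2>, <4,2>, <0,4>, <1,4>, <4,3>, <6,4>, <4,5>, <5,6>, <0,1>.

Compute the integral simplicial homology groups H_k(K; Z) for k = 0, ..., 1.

Take the total order 0 < 1 < 2 < 3 < 4 < 5 < 6 on the vertex set. Then K (dimension 1) consists of the simplices:

  0-simplices (7): [0], [1], [2], [3], [4], [5], [6]
  1-simplices (9): [0,1], [0,4], [1,4], [2,3], [2,4], [3,4], [4,5], [4,6], [5,6]

Hence C_0 ≅ Z^7, C_1 ≅ Z^9.

Boundary ∂_1: C_1 → C_0 sends each edge [p,q] (with p < q) to q − p. For instance
  ∂[1,4] = [4] − [1].
This gives a 7×9 integer matrix of rank 6; reducing to Smith normal form yields diagonal entries (1,1,1,1,1,1).

From H_k ≅ ker(∂_k) / im(∂_{k+1}) we obtain:

  H_0: rank C_0 − rank ∂_1 = 7 − 6 = 1, and the invariant factors of ∂_1 are all 1, so H_0 ≅ Z.
  H_1: rank ker ∂_1 − rank ∂_2 = (9 − 6) − 0 = 3, and there is no ∂_2, so H_1 ≅ Z^3.

As a check, the Euler characteristic is 7 − 9 = -2, which agrees with 1 − 3 = -2.

H_0 ≅ Z,  H_1 ≅ Z^3.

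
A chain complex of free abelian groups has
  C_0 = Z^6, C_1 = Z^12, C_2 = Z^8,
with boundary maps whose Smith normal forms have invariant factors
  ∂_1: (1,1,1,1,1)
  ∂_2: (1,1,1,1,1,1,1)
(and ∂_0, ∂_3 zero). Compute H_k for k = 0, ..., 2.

H_0: b_0 = 6 − 0 − 5 = 1; torsion from ∂_1 factors > 1: none. So H_0 ≅ Z.
H_1: b_1 = 12 − 5 − 7 = 0; torsion from ∂_2 factors > 1: none. So H_1 ≅ 0.
H_2: b_2 = 8 − 7 − 0 = 1; torsion from ∂_3 factors > 1: none. So H_2 ≅ Z.

H_0 ≅ Z,  H_1 = 0,  H_2 ≅ Z.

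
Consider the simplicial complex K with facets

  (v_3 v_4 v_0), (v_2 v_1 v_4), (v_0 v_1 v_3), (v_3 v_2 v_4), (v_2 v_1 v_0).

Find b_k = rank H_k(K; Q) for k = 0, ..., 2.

Take the total order v_0 < v_1 < v_2 < v_3 < v_4 on the vertex set. Then K (dimension 2) consists of the simplices:

  0-simplices (5): [v_0], [v_1], [v_2], [v_3], [v_4]
  1-simplices (10): [v_0,v_1], [v_0,v_2], [v_0,v_3], [v_0,v_4], [v_1,v_2], [v_1,v_3], [v_1,v_4], [v_2,v_3], [v_2,v_4], [v_3,v_4]
  2-simplices (5): [v_0,v_1,v_2], [v_0,v_1,v_3], [v_0,v_3,v_4], [v_1,v_2,v_4], [v_2,v_3,v_4]

giving chain groups C_0 ≅ Z^5, C_1 ≅ Z^10, C_2 ≅ Z^5.

∂_1: C_1 → C_0 sends each edge [p,q] (with p < q) to q − p.
As a 5×10 matrix over Z this has rank 4, with invariant factors (1,1,1,1).

Boundary ∂_2: C_2 → C_1 acts by ∂[p,q,r] = [q,r] − [p,r] + [p,q]. For instance
  ∂[v_0,v_1,v_2] = [v_1,v_2] − [v_0,v_2] + [v_0,v_1],
  ∂[v_0,v_3,v_4] = [v_3,v_4] − [v_0,v_4] + [v_0,v_3].
The resulting 10×5 matrix has rank 5, and its Smith normal form has invariant factors (1,1,1,1,1).

From H_k ≅ ker(∂_k) / im(∂_{k+1}) we obtain:

  H_0: rank C_0 − rank ∂_1 = 5 − 4 = 1, and the invariant factors of ∂_1 are all 1, so H_0 ≅ Z.
  H_1: rank ker ∂_1 − rank ∂_2 = (10 − 4) − 5 = 1, and the invariant factors of ∂_2 are all 1, so H_1 ≅ Z.
  H_2: rank ker ∂_2 − rank ∂_3 = (5 − 5) − 0 = 0, and there is no ∂_3, so H_2 ≅ 0.

As a check, the Euler characteristic is 5 − 10 + 5 = 0, which agrees with 1 − 1 + 0 = 0.

Hence the Betti numbers are b_0 = 1, b_1 = 1, b_2 = 0.

b_0 = 1, b_1 = 1, b_2 = 0.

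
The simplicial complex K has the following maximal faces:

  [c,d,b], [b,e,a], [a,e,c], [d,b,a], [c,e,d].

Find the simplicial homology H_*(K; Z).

K has 5 vertices, 10 edges, 5 triangles.
rank ∂_0 = 0, rank ∂_1 = 4 ⇒ b_0 = 5 − 0 − 4 = 1; all invariant factors of ∂_1 are 1 so no torsion. So H_0 = Z.
rank ∂_1 = 4, rank ∂_2 = 5 ⇒ b_1 = 10 − 4 − 5 = 1; all invariant factors of ∂_2 are 1 so no torsion. So H_1 = Z.
rank ∂_2 = 5, rank ∂_3 = 0 ⇒ b_2 = 5 − 5 − 0 = 0. So H_2 = 0.

H_0 ≅ Z,  H_1 ≅ Z,  H_2 = 0.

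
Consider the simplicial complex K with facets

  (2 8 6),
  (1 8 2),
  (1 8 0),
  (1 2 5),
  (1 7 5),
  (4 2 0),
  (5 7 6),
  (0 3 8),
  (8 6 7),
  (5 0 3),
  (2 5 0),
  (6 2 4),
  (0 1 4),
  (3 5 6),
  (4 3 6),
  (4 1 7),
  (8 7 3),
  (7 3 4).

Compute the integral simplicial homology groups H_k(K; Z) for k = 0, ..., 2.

H_0 ≅ Z,  H_1 ≅ Z × Z/2,  H_2 = 0.

Take the total order 0 < 1 < 2 < 3 < 4 < 5 < 6 < 7 < 8 on the vertex set. Then K (dimension 2) consists of the simplices:

  0-simplices (9): [0], [1], [2], [3], [4], [5], [6], [7], [8]
  1-simplices (27): (27 of them)
  2-simplices (18): [0,1,4], [0,1,8], [0,2,4], [0,2,5], [0,3,5], [0,3,8], [1,2,5], [1,2,8], [1,4,7], [1,5,7], [2,4,6], [2,6,8], [3,4,6], [3,4,7], [3,5,6], [3,7,8], [5,6,7], [6,7,8]

giving chain groups C_0 ≅ Z^9, C_1 ≅ Z^27, C_2 ≅ Z^18.

The boundary map ∂_1: C_1 → C_0 sends each edge [p,q] (with p < q) to q − p.
The 9×27 boundary matrix has rank 8 and Smith normal form diag(1,1,1,1,1,1,1,1).

Boundary ∂_2: C_2 → C_1 sends each 2-simplex [p,q,r] to [q,r] − [p,r] + [p,q]. For instance
  ∂[6,7,8] = [7,8] − [6,8] + [6,7],
  ∂[0,3,8] = [3,8] − [0,8] + [0,3].
This gives a 27×18 integer matrix of rank 18; reducing to Smith normal form yields diagonal entries (1,1,1,1,1,1,1,1,1,1,1,1,1,1,1,1,1,2).

Now H_k = ker ∂_k / im ∂_{k+1}, so:

  H_0: rank C_0 − rank ∂_1 = 9 − 8 = 1, and the invariant factors of ∂_1 are all 1, so H_0 = Z.
  H_1: rank ker ∂_1 − rank ∂_2 = (27 − 8) − 18 = 1, and ∂_2 has invariant factor 2 > 1, so H_1 = Z × Z/2.
  H_2: rank ker ∂_2 − rank ∂_3 = (18 − 18) − 0 = 0, and there is no ∂_3, so H_2 = 0.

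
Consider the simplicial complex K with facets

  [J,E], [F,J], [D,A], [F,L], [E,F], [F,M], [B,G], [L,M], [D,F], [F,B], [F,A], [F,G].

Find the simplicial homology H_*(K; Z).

Take the total order A < B < D < E < F < G < J < L < M on the vertex set. Then K (dimension 1) consists of the simplices:

  0-simplices (9): A, B, D, E, F, G, J, L, M
  1-simplices (12): AD, AF, BF, BG, DF, EF, EJ, FG, FJ, FL, FM, LM

giving chain groups C_0 ≅ Z^9, C_1 ≅ Z^12.

∂_1: C_1 → C_0 is given by ∂[p,q] = [q] − [p].
This gives a 9×12 integer matrix of rank 8; reducing to Smith normal form yields diagonal entries (1,1,1,1,1,1,1,1).

Now H_k = ker ∂_k / im ∂_{k+1}, so:

  H_0: rank C_0 − rank ∂_1 = 9 − 8 = 1, and the invariant factors of ∂_1 are all 1, so H_0 = Z.
  H_1: rank ker ∂_1 − rank ∂_2 = (12 − 8) − 0 = 4, and there is no ∂_2, so H_1 = Z^4.

As a check, the Euler characteristic is 9 − 12 = -3, which agrees with 1 − 4 = -3.
(K is a triangulation of a wedge of 4 circles.)

H_0 = Z,  H_1 = Z^4.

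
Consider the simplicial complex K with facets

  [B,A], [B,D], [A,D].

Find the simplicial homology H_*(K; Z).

Fix the vertex order A < B < D and write every simplex with vertices in increasing order. Then dim K = 1 and the simplices of K are:

  0-simplices (3): A, B, D
  1-simplices (3): AB, AD, BD

giving chain groups C_0 ≅ Z^3, C_1 ≅ Z^3.

∂_1: C_1 → C_0 sends each edge [p,q] (with p < q) to q − p. For instance
  ∂BD = D − B.
As a 3×3 matrix over Z this has rank 2, with invariant factors (1,1).

From H_k ≅ ker(∂_k) / im(∂_{k+1}) we obtain:

  H_0: rank C_0 − rank ∂_1 = 3 − 2 = 1, and the invariant factors of ∂_1 are all 1, so H_0 = Z.
  H_1: rank ker ∂_1 − rank ∂_2 = (3 − 2) − 0 = 1, and there is no ∂_2, so H_1 = Z.

H_0 = Z,  H_1 = Z.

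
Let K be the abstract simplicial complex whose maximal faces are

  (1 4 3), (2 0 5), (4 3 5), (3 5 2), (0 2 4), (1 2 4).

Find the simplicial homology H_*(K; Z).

H_0 ≅ Z,  H_1 ≅ Z,  H_2 = 0.

Take the total order 0 < 1 < 2 < 3 < 4 < 5 on the vertex set. Then K (dimension 2) consists of the simplices:

  0-simplices (6): [0], [1], [2], [3], [4], [5]
  1-simplices (12): [0,2], [0,4], [0,5], [1,2], [1,3], [1,4], [2,3], [2,4], [2,5], [3,4], [3,5], [4,5]
  2-simplices (6): [0,2,4], [0,2,5], [1,2,4], [1,3,4], [2,3,5], [3,4,5]

Hence C_0 ≅ Z^6, C_1 ≅ Z^12, C_2 ≅ Z^6.

The boundary map ∂_1: C_1 → C_0 is given by ∂[p,q] = [q] − [p].
The 6×12 boundary matrix has rank 5 and Smith normal form diag(1,1,1,1,1).

The boundary map ∂_2: C_2 → C_1 sends each 2-simplex [p,q,r] to [q,r] − [p,r] + [p,q]. For instance
  ∂[3,4,5] = [4,5] − [3,5] + [3,4],
  ∂[2,3,5] = [3,5] − [2,5] + [2,3].
As a 12×6 matrix over Z this has rank 6, with invariant factors (1,1,1,1,1,1).

From H_k ≅ ker(∂_k) / im(∂_{k+1}) we obtain:

  H_0: rank C_0 − rank ∂_1 = 6 − 5 = 1, and the invariant factors of ∂_1 are all 1, so H_0 = Z.
  H_1: rank ker ∂_1 − rank ∂_2 = (12 − 5) − 6 = 1, and the invariant factors of ∂_2 are all 1, so H_1 = Z.
  H_2: rank ker ∂_2 − rank ∂_3 = (6 − 6) − 0 = 0, and there is no ∂_3, so H_2 = 0.

(K is a triangulation of the cylinder S^1 x I.)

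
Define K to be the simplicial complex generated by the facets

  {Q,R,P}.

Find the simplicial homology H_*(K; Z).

H_0 = Z,  H_1 = 0,  H_2 = 0.

Order the vertices as P < Q < R. Listing each simplex with vertices in this order, K has dimension 2 with simplices:

  0-simplices (3): P, Q, R
  1-simplices (3): PQ, PR, QR
  2-simplices (1): PQR

so the chain groups are C_0 ≅ Z^3, C_1 ≅ Z^3, C_2 ≅ Z^1.

Boundary ∂_1: C_1 → C_0 maps an edge to its endpoints' difference, ∂[p,q] = q − p.
This gives a 3×3 integer matrix of rank 2; reducing to Smith normal form yields diagonal entries (1,1).

The boundary map ∂_2: C_2 → C_1 acts by ∂[p,q,r] = [q,r] − [p,r] + [p,q]. For instance
  ∂PQR = QR − PR + PQ.
The 3×1 boundary matrix has rank 1 and Smith normal form diag(1).

Reading off H_k = ker ∂_k / im ∂_{k+1}:

  H_0: rank C_0 − rank ∂_1 = 3 − 2 = 1, and the invariant factors of ∂_1 are all 1, so H_0 = Z.
  H_1: rank ker ∂_1 − rank ∂_2 = (3 − 2) − 1 = 0, and the invariant factors of ∂_2 are all 1, so H_1 = 0.
  H_2: rank ker ∂_2 − rank ∂_3 = (1 − 1) − 0 = 0, and there is no ∂_3, so H_2 = 0.

As a check, the Euler characteristic is 3 − 3 + 1 = 1, which agrees with 1 − 0 + 0 = 1.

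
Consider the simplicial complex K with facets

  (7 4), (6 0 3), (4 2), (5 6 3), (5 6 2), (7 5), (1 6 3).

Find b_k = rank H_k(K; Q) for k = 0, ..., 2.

b_0 = 1, b_1 = 1, b_2 = 0.

We work with the vertex ordering 0 < 1 < 2 < 3 < 4 < 5 < 6 < 7. The simplices of K, each written with vertices in increasing order, are:

  0-simplices (8): [0], [1], [2], [3], [4], [5], [6], [7]
  1-simplices (12): [0,3], [0,6], [1,3], [1,6], [2,4], [2,5], [2,6], [3,5], [3,6], [4,7], [5,6], [5,7]
  2-simplices (4): [0,3,6], [1,3,6], [2,5,6], [3,5,6]

giving chain groups C_0 ≅ Z^8, C_1 ≅ Z^12, C_2 ≅ Z^4.

∂_1: C_1 → C_0 sends each edge [p,q] (with p < q) to q − p.
The resulting 8×12 matrix has rank 7, and its Smith normal form has invariant factors (1,1,1,1,1,1,1).

Boundary ∂_2: C_2 → C_1 acts by ∂[p,q,r] = [q,r] − [p,r] + [p,q]. For instance
  ∂[0,3,6] = [3,6] − [0,6] + [0,3],
  ∂[2,5,6] = [5,6] − [2,6] + [2,5].
This gives a 12×4 integer matrix of rank 4; reducing to Smith normal form yields diagonal entries (1,1,1,1).

Computing H_k = (kernel of ∂_k) / (image of ∂_{k+1}):

  H_0: rank C_0 − rank ∂_1 = 8 − 7 = 1, and the invariant factors of ∂_1 are all 1, so H_0 = Z.
  H_1: rank ker ∂_1 − rank ∂_2 = (12 − 7) − 4 = 1, and the invariant factors of ∂_2 are all 1, so H_1 = Z.
  H_2: rank ker ∂_2 − rank ∂_3 = (4 − 4) − 0 = 0, and there is no ∂_3, so H_2 = 0.

As a check, the Euler characteristic is 8 − 12 + 4 = 0, which agrees with 1 − 1 + 0 = 0.

Hence the Betti numbers are b_0 = 1, b_1 = 1, b_2 = 0.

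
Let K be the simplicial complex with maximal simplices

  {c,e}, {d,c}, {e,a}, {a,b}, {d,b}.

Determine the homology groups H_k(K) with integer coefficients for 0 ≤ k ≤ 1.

H_0 ≅ Z,  H_1 ≅ Z.

We work with the vertex ordering a < b < c < d < e. The simplices of K, each written with vertices in increasing order, are:

  0-simplices (5): a, b, c, d, e
  1-simplices (5): ab, ae, bd, cd, ce

Hence C_0 ≅ Z^5, C_1 ≅ Z^5.

The boundary map ∂_1: C_1 → C_0 sends each edge [p,q] (with p < q) to q − p.
This gives a 5×5 integer matrix of rank 4; reducing to Smith normal form yields diagonal entries (1,1,1,1).

Reading off H_k = ker ∂_k / im ∂_{k+1}:

  H_0: rank C_0 − rank ∂_1 = 5 − 4 = 1, and the invariant factors of ∂_1 are all 1, so H_0 ≅ Z.
  H_1: rank ker ∂_1 − rank ∂_2 = (5 − 4) − 0 = 1, and there is no ∂_2, so H_1 ≅ Z.

As a check, the Euler characteristic is 5 − 5 = 0, which agrees with 1 − 1 = 0.
(K is a triangulation of the circle S^1.)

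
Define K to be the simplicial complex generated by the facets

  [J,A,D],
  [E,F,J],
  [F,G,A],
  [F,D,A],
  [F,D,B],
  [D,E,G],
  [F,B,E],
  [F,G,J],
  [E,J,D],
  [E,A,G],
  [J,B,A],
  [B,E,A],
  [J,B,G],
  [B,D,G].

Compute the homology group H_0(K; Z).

Fix the vertex order A < B < D < E < F < G < J and write every simplex with vertices in increasing order. Then dim K = 2 and the simplices of K are:

  0-simplices (7): A, B, D, E, F, G, J
  1-simplices (21): AB, AD, AE, AF, AG, AJ, BD, BE, BF, BG, BJ, DE, DF, DG, DJ, EF, EG, EJ, FG, FJ, GJ
  2-simplices (14): ABE, ABJ, ADF, ADJ, AEG, AFG, BDF, BDG, BEF, BGJ, DEG, DEJ, EFJ, FGJ

so the chain groups are C_0 ≅ Z^7, C_1 ≅ Z^21, C_2 ≅ Z^14.

The boundary map ∂_1: C_1 → C_0 maps an edge to its endpoints' difference, ∂[p,q] = q − p.
This gives a 7×21 integer matrix of rank 6; reducing to Smith normal form yields diagonal entries (1,1,1,1,1,1).

Boundary ∂_2: C_2 → C_1 sends each 2-simplex [p,q,r] to [q,r] − [p,r] + [p,q]. For instance
  ∂AFG = FG − AG + AF,
  ∂FGJ = GJ − FJ + FG.
The resulting 21×14 matrix has rank 13, and its Smith normal form has invariant factors (1,1,1,1,1,1,1,1,1,1,1,1,1).

Computing H_k = (kernel of ∂_k) / (image of ∂_{k+1}):

  H_0: rank C_0 − rank ∂_1 = 7 − 6 = 1, and the invariant factors of ∂_1 are all 1, so H_0 ≅ Z.

H_0 ≅ Z.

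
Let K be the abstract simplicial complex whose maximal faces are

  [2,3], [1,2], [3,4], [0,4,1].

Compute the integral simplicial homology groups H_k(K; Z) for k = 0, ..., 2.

Fix the vertex order 0 < 1 < 2 < 3 < 4 and write every simplex with vertices in increasing order. Then dim K = 2 and the simplices of K are:

  0-simplices (5): [0], [1], [2], [3], [4]
  1-simplices (6): [0,1], [0,4], [1,2], [1,4], [2,3], [3,4]
  2-simplices (1): [0,1,4]

so the chain groups are C_0 ≅ Z^5, C_1 ≅ Z^6, C_2 ≅ Z^1.

The boundary map ∂_1: C_1 → C_0 is given by ∂[p,q] = [q] − [p]. For instance
  ∂[2,3] = [3] − [2].
This gives a 5×6 integer matrix of rank 4; reducing to Smith normal form yields diagonal entries (1,1,1,1).

∂_2: C_2 → C_1 sends each 2-simplex [p,q,r] to [q,r] − [p,r] + [p,q]. For instance
  ∂[0,1,4] = [1,4] − [0,4] + [0,1].
The resulting 6×1 matrix has rank 1, and its Smith normal form has invariant factors (1).

Computing H_k = (kernel of ∂_k) / (image of ∂_{k+1}):

  H_0: rank C_0 − rank ∂_1 = 5 − 4 = 1, and the invariant factors of ∂_1 are all 1, so H_0 = Z.
  H_1: rank ker ∂_1 − rank ∂_2 = (6 − 4) − 1 = 1, and the invariant factors of ∂_2 are all 1, so H_1 = Z.
  H_2: rank ker ∂_2 − rank ∂_3 = (1 − 1) − 0 = 0, and there is no ∂_3, so H_2 = 0.

H_0 = Z,  H_1 = Z,  H_2 = 0.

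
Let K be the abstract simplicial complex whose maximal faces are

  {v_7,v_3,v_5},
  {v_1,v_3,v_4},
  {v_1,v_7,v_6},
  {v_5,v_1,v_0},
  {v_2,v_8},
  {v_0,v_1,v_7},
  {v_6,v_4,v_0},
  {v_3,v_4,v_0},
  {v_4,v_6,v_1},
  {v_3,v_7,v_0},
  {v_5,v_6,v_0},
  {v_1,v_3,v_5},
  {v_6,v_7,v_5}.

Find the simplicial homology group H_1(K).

H_1 ≅ Z/2.

Order the vertices as v_0 < v_1 < v_2 < v_3 < v_4 < v_5 < v_6 < v_7 < v_8. Listing each simplex with vertices in this order, K has dimension 2 with simplices:

  0-simplices (9): [v_0], [v_1], [v_2], [v_3], [v_4], [v_5], [v_6], [v_7], [v_8]
  1-simplices (19): (19 of them)
  2-simplices (12): (12 of them)

Hence C_0 ≅ Z^9, C_1 ≅ Z^19, C_2 ≅ Z^12.

∂_1: C_1 → C_0 is given by ∂[p,q] = [q] − [p].
As a 9×19 matrix over Z this has rank 7, with invariant factors (1,1,1,1,1,1,1).

Boundary ∂_2: C_2 → C_1 sends each 2-simplex [p,q,r] to [q,r] − [p,r] + [p,q]. For instance
  ∂[v_3,v_5,v_7] = [v_5,v_7] − [v_3,v_7] + [v_3,v_5],
  ∂[v_1,v_3,v_4] = [v_3,v_4] − [v_1,v_4] + [v_1,v_3].
As a 19×12 matrix over Z this has rank 12, with invariant factors (1,1,1,1,1,1,1,1,1,1,1,2).

Now H_k = ker ∂_k / im ∂_{k+1}, so:

  H_1: rank ker ∂_1 − rank ∂_2 = (19 − 7) − 12 = 0, and ∂_2 has invariant factor 2 > 1, so H_1 = Z/2.

(K is a triangulation of the disjoint union of the 1-simplex and the real projective plane RP^2.)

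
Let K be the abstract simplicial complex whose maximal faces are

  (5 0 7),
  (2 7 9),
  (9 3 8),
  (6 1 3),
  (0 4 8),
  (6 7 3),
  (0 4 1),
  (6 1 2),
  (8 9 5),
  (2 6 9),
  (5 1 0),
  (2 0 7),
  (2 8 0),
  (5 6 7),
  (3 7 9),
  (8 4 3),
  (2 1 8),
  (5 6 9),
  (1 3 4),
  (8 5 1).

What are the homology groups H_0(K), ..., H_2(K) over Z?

H_0 ≅ Z,  H_1 ≅ Z ⊕ Z/2,  H_2 = 0.

Order the vertices as 0 < 1 < 2 < 3 < 4 < 5 < 6 < 7 < 8 < 9. Listing each simplex with vertices in this order, K has dimension 2 with simplices:

  0-simplices (10): [0], [1], [2], [3], [4], [5], [6], [7], [8], [9]
  1-simplices (30): (30 of them)
  2-simplices (20): (20 of them)

so the chain groups are C_0 ≅ Z^10, C_1 ≅ Z^30, C_2 ≅ Z^20.

∂_1: C_1 → C_0 maps an edge to its endpoints' difference, ∂[p,q] = q − p. For instance
  ∂[6,9] = [9] − [6].
The 10×30 boundary matrix has rank 9 and Smith normal form diag(1,1,1,1,1,1,1,1,1).

Boundary ∂_2: C_2 → C_1 sends each 2-simplex [p,q,r] to [q,r] − [p,r] + [p,q]. For instance
  ∂[0,1,4] = [1,4] − [0,4] + [0,1],
  ∂[1,2,6] = [2,6] − [1,6] + [1,2].
The 30×20 boundary matrix has rank 20 and Smith normal form diag(1,1,1,1,1,1,1,1,1,1,1,1,1,1,1,1,1,1,1,2).

Reading off H_k = ker ∂_k / im ∂_{k+1}:

  H_0: rank C_0 − rank ∂_1 = 10 − 9 = 1, and the invariant factors of ∂_1 are all 1, so H_0 = Z.
  H_1: rank ker ∂_1 − rank ∂_2 = (30 − 9) − 20 = 1, and ∂_2 has invariant factor 2 > 1, so H_1 = Z ⊕ Z/2.
  H_2: rank ker ∂_2 − rank ∂_3 = (20 − 20) − 0 = 0, and there is no ∂_3, so H_2 = 0.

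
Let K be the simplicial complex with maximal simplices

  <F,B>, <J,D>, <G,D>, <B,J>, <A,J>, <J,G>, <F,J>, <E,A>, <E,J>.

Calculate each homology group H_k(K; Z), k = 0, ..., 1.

H_0 ≅ Z,  H_1 ≅ Z^3.

Take the total order A < B < D < E < F < G < J on the vertex set. Then K (dimension 1) consists of the simplices:

  0-simplices (7): A, B, D, E, F, G, J
  1-simplices (9): AE, AJ, BF, BJ, DG, DJ, EJ, FJ, GJ

Hence C_0 ≅ Z^7, C_1 ≅ Z^9.

Boundary ∂_1: C_1 → C_0 maps an edge to its endpoints' difference, ∂[p,q] = q − p.
This gives a 7×9 integer matrix of rank 6; reducing to Smith normal form yields diagonal entries (1,1,1,1,1,1).

From H_k ≅ ker(∂_k) / im(∂_{k+1}) we obtain:

  H_0: rank C_0 − rank ∂_1 = 7 − 6 = 1, and the invariant factors of ∂_1 are all 1, so H_0 ≅ Z.
  H_1: rank ker ∂_1 − rank ∂_2 = (9 − 6) − 0 = 3, and there is no ∂_2, so H_1 ≅ Z^3.

As a check, the Euler characteristic is 7 − 9 = -2, which agrees with 1 − 3 = -2.
(K is a triangulation of a wedge of 3 circles.)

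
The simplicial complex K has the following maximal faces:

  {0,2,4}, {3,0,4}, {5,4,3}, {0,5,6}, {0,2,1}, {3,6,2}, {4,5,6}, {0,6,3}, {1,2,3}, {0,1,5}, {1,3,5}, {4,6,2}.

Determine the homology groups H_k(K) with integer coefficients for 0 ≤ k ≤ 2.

Take the total order 0 < 1 < 2 < 3 < 4 < 5 < 6 on the vertex set. Then K (dimension 2) consists of the simplices:

  0-simplices (7): [0], [1], [2], [3], [4], [5], [6]
  1-simplices (18): [0,1], [0,2], [0,3], [0,4], [0,5], [0,6], [1,2], [1,3], [1,5], [2,3], [2,4], [2,6], [3,4], [3,5], [3,6], [4,5], [4,6], [5,6]
  2-simplices (12): [0,1,2], [0,1,5], [0,2,4], [0,3,4], [0,3,6], [0,5,6], [1,2,3], [1,3,5], [2,3,6], [2,4,6], [3,4,5], [4,5,6]

Hence C_0 ≅ Z^7, C_1 ≅ Z^18, C_2 ≅ Z^12.

The boundary map ∂_1: C_1 → C_0 is given by ∂[p,q] = [q] − [p].
The 7×18 boundary matrix has rank 6 and Smith normal form diag(1,1,1,1,1,1).

The boundary map ∂_2: C_2 → C_1 acts by ∂[p,q,r] = [q,r] − [p,r] + [p,q]. For instance
  ∂[0,2,4] = [2,4] − [0,4] + [0,2],
  ∂[0,1,2] = [1,2] − [0,2] + [0,1].
The resulting 18×12 matrix has rank 12, and its Smith normal form has invariant factors (1,1,1,1,1,1,1,1,1,1,1,2).

Now H_k = ker ∂_k / im ∂_{k+1}, so:

  H_0: rank C_0 − rank ∂_1 = 7 − 6 = 1, and the invariant factors of ∂_1 are all 1, so H_0 = Z.
  H_1: rank ker ∂_1 − rank ∂_2 = (18 − 6) − 12 = 0, and ∂_2 has invariant factor 2 > 1, so H_1 = Z/2Z.
  H_2: rank ker ∂_2 − rank ∂_3 = (12 − 12) − 0 = 0, and there is no ∂_3, so H_2 = 0.

(K is a triangulation of the real projective plane RP^2.)

H_0 = Z,  H_1 = Z/2Z,  H_2 = 0.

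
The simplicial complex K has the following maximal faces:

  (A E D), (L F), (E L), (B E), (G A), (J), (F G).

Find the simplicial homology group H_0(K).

H_0 ≅ Z^2.

K has 8 vertices, 8 edges, 1 triangle.
rank ∂_0 = 0, rank ∂_1 = 6 ⇒ b_0 = 8 − 0 − 6 = 2; all invariant factors of ∂_1 are 1 so no torsion. So H_0 = Z^2.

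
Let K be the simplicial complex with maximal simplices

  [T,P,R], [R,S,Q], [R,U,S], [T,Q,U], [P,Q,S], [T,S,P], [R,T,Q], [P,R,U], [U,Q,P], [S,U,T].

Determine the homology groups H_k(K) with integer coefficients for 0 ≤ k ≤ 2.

We work with the vertex ordering P < Q < R < S < T < U. The simplices of K, each written with vertices in increasing order, are:

  0-simplices (6): P, Q, R, S, T, U
  1-simplices (15): PQ, PR, PS, PT, PU, QR, QS, QT, QU, RS, RT, RU, ST, SU, TU
  2-simplices (10): PQS, PQU, PRT, PRU, PST, QRS, QRT, QTU, RSU, STU

giving chain groups C_0 ≅ Z^6, C_1 ≅ Z^15, C_2 ≅ Z^10.

∂_1: C_1 → C_0 sends each edge [p,q] (with p < q) to q − p. For instance
  ∂PQ = Q − P.
The 6×15 boundary matrix has rank 5 and Smith normal form diag(1,1,1,1,1).

∂_2: C_2 → C_1 sends each 2-simplex [p,q,r] to [q,r] − [p,r] + [p,q]. For instance
  ∂PRT = RT − PT + PR,
  ∂PST = ST − PT + PS.
This gives a 15×10 integer matrix of rank 10; reducing to Smith normal form yields diagonal entries (1,1,1,1,1,1,1,1,1,2).

Now H_k = ker ∂_k / im ∂_{k+1}, so:

  H_0: rank C_0 − rank ∂_1 = 6 − 5 = 1, and the invariant factors of ∂_1 are all 1, so H_0 = Z.
  H_1: rank ker ∂_1 − rank ∂_2 = (15 − 5) − 10 = 0, and ∂_2 has invariant factor 2 > 1, so H_1 = Z/2.
  H_2: rank ker ∂_2 − rank ∂_3 = (10 − 10) − 0 = 0, and there is no ∂_3, so H_2 = 0.

H_0 = Z,  H_1 = Z/2,  H_2 = 0.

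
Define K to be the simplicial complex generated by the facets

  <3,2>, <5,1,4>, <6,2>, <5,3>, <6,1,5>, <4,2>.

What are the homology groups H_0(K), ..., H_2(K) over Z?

Take the total order 1 < 2 < 3 < 4 < 5 < 6 on the vertex set. Then K (dimension 2) consists of the simplices:

  0-simplices (6): [1], [2], [3], [4], [5], [6]
  1-simplices (9): [1,4], [1,5], [1,6], [2,3], [2,4], [2,6], [3,5], [4,5], [5,6]
  2-simplices (2): [1,4,5], [1,5,6]

giving chain groups C_0 ≅ Z^6, C_1 ≅ Z^9, C_2 ≅ Z^2.

Boundary ∂_1: C_1 → C_0 is given by ∂[p,q] = [q] − [p]. For instance
  ∂[4,5] = [5] − [4].
The resulting 6×9 matrix has rank 5, and its Smith normal form has invariant factors (1,1,1,1,1).

The boundary map ∂_2: C_2 → C_1 maps a triangle to the signed sum of its edges. For instance
  ∂[1,4,5] = [4,5] − [1,5] + [1,4],
  ∂[1,5,6] = [5,6] − [1,6] + [1,5].
The resulting 9×2 matrix has rank 2, and its Smith normal form has invariant factors (1,1).

Now H_k = ker ∂_k / im ∂_{k+1}, so:

  H_0: rank C_0 − rank ∂_1 = 6 − 5 = 1, and the invariant factors of ∂_1 are all 1, so H_0 = Z.
  H_1: rank ker ∂_1 − rank ∂_2 = (9 − 5) − 2 = 2, and the invariant factors of ∂_2 are all 1, so H_1 = Z^2.
  H_2: rank ker ∂_2 − rank ∂_3 = (2 − 2) − 0 = 0, and there is no ∂_3, so H_2 = 0.

H_0 = Z,  H_1 = Z^2,  H_2 = 0.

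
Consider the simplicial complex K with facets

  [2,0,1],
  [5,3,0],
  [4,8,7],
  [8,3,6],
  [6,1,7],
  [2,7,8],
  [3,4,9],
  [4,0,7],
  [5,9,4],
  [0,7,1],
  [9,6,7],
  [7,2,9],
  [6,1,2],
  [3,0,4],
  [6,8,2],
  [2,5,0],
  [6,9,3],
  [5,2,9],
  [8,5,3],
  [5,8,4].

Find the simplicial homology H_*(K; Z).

Fix the vertex order 0 < 1 < 2 < 3 < 4 < 5 < 6 < 7 < 8 < 9 and write every simplex with vertices in increasing order. Then dim K = 2 and the simplices of K are:

  0-simplices (10): [0], [1], [2], [3], [4], [5], [6], [7], [8], [9]
  1-simplices (30): (30 of them)
  2-simplices (20): (20 of them)

so the chain groups are C_0 ≅ Z^10, C_1 ≅ Z^30, C_2 ≅ Z^20.

Boundary ∂_1: C_1 → C_0 is given by ∂[p,q] = [q] − [p]. For instance
  ∂[4,8] = [8] − [4].
The resulting 10×30 matrix has rank 9, and its Smith normal form has invariant factors (1,1,1,1,1,1,1,1,1).

Boundary ∂_2: C_2 → C_1 acts by ∂[p,q,r] = [q,r] − [p,r] + [p,q]. For instance
  ∂[2,7,9] = [7,9] − [2,9] + [2,7],
  ∂[0,4,7] = [4,7] − [0,7] + [0,4].
The resulting 30×20 matrix has rank 20, and its Smith normal form has invariant factors (1,1,1,1,1,1,1,1,1,1,1,1,1,1,1,1,1,1,1,2).

Computing H_k = (kernel of ∂_k) / (image of ∂_{k+1}):

  H_0: rank C_0 − rank ∂_1 = 10 − 9 = 1, and the invariant factors of ∂_1 are all 1, so H_0 = Z.
  H_1: rank ker ∂_1 − rank ∂_2 = (30 − 9) − 20 = 1, and ∂_2 has invariant factor 2 > 1, so H_1 = Z × Z/2.
  H_2: rank ker ∂_2 − rank ∂_3 = (20 − 20) − 0 = 0, and there is no ∂_3, so H_2 = 0.

H_0 = Z,  H_1 = Z × Z/2,  H_2 = 0.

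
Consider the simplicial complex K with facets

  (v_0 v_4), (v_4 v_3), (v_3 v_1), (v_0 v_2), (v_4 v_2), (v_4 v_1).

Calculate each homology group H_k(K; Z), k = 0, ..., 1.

H_0 = Z,  H_1 = Z^2.

Order the vertices as v_0 < v_1 < v_2 < v_3 < v_4. Listing each simplex with vertices in this order, K has dimension 1 with simplices:

  0-simplices (5): [v_0], [v_1], [v_2], [v_3], [v_4]
  1-simplices (6): [v_0,v_2], [v_0,v_4], [v_1,v_3], [v_1,v_4], [v_2,v_4], [v_3,v_4]

so the chain groups are C_0 ≅ Z^5, C_1 ≅ Z^6.

Boundary ∂_1: C_1 → C_0 maps an edge to its endpoints' difference, ∂[p,q] = q − p.
The 5×6 boundary matrix has rank 4 and Smith normal form diag(1,1,1,1).

Reading off H_k = ker ∂_k / im ∂_{k+1}:

  H_0: rank C_0 − rank ∂_1 = 5 − 4 = 1, and the invariant factors of ∂_1 are all 1, so H_0 = Z.
  H_1: rank ker ∂_1 − rank ∂_2 = (6 − 4) − 0 = 2, and there is no ∂_2, so H_1 = Z^2.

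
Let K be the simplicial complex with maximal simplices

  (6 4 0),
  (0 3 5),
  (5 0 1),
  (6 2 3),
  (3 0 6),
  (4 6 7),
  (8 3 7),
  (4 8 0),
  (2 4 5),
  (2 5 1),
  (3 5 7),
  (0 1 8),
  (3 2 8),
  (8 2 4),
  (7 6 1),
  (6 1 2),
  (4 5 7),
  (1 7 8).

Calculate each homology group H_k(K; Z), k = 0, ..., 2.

H_0 = Z,  H_1 = Z^2,  H_2 = Z.

We work with the vertex ordering 0 < 1 < 2 < 3 < 4 < 5 < 6 < 7 < 8. The simplices of K, each written with vertices in increasing order, are:

  0-simplices (9): [0], [1], [2], [3], [4], [5], [6], [7], [8]
  1-simplices (27): (27 of them)
  2-simplices (18): [0,1,5], [0,1,8], [0,3,5], [0,3,6], [0,4,6], [0,4,8], [1,2,5], [1,2,6], [1,6,7], [1,7,8], [2,3,6], [2,3,8], [2,4,5], [2,4,8], [3,5,7], [3,7,8], [4,5,7], [4,6,7]

so the chain groups are C_0 ≅ Z^9, C_1 ≅ Z^27, C_2 ≅ Z^18.

∂_1: C_1 → C_0 is given by ∂[p,q] = [q] − [p]. For instance
  ∂[2,8] = [8] − [2].
This gives a 9×27 integer matrix of rank 8; reducing to Smith normal form yields diagonal entries (1,1,1,1,1,1,1,1).

The boundary map ∂_2: C_2 → C_1 sends each 2-simplex [p,q,r] to [q,r] − [p,r] + [p,q]. For instance
  ∂[0,1,5] = [1,5] − [0,5] + [0,1],
  ∂[3,5,7] = [5,7] − [3,7] + [3,5].
The 27×18 boundary matrix has rank 17 and Smith normal form diag(1,1,1,1,1,1,1,1,1,1,1,1,1,1,1,1,1).

From H_k ≅ ker(∂_k) / im(∂_{k+1}) we obtain:

  H_0: rank C_0 − rank ∂_1 = 9 − 8 = 1, and the invariant factors of ∂_1 are all 1, so H_0 = Z.
  H_1: rank ker ∂_1 − rank ∂_2 = (27 − 8) − 17 = 2, and the invariant factors of ∂_2 are all 1, so H_1 = Z^2.
  H_2: rank ker ∂_2 − rank ∂_3 = (18 − 17) − 0 = 1, and there is no ∂_3, so H_2 = Z.

As a check, the Euler characteristic is 9 − 27 + 18 = 0, which agrees with 1 − 2 + 1 = 0.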